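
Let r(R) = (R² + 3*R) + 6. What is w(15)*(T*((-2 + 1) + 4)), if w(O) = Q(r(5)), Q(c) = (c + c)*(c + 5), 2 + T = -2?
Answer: -56304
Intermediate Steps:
T = -4 (T = -2 - 2 = -4)
r(R) = 6 + R² + 3*R
Q(c) = 2*c*(5 + c) (Q(c) = (2*c)*(5 + c) = 2*c*(5 + c))
w(O) = 4692 (w(O) = 2*(6 + 5² + 3*5)*(5 + (6 + 5² + 3*5)) = 2*(6 + 25 + 15)*(5 + (6 + 25 + 15)) = 2*46*(5 + 46) = 2*46*51 = 4692)
w(15)*(T*((-2 + 1) + 4)) = 4692*(-4*((-2 + 1) + 4)) = 4692*(-4*(-1 + 4)) = 4692*(-4*3) = 4692*(-12) = -56304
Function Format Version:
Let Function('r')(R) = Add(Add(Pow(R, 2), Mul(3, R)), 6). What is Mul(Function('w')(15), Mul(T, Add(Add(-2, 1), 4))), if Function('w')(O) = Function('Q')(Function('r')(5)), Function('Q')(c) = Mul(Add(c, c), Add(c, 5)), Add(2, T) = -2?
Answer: -56304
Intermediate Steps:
T = -4 (T = Add(-2, -2) = -4)
Function('r')(R) = Add(6, Pow(R, 2), Mul(3, R))
Function('Q')(c) = Mul(2, c, Add(5, c)) (Function('Q')(c) = Mul(Mul(2, c), Add(5, c)) = Mul(2, c, Add(5, c)))
Function('w')(O) = 4692 (Function('w')(O) = Mul(2, Add(6, Pow(5, 2), Mul(3, 5)), Add(5, Add(6, Pow(5, 2), Mul(3, 5)))) = Mul(2, Add(6, 25, 15), Add(5, Add(6, 25, 15))) = Mul(2, 46, Add(5, 46)) = Mul(2, 46, 51) = 4692)
Mul(Function('w')(15), Mul(T, Add(Add(-2, 1), 4))) = Mul(4692, Mul(-4, Add(Add(-2, 1), 4))) = Mul(4692, Mul(-4, Add(-1, 4))) = Mul(4692, Mul(-4, 3)) = Mul(4692, -12) = -56304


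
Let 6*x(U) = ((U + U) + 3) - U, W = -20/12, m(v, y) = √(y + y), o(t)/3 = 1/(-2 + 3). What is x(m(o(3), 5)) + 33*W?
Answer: -109/2 + √10/6 ≈ -53.973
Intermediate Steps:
o(t) = 3 (o(t) = 3/(-2 + 3) = 3/1 = 3*1 = 3)
m(v, y) = √2*√y (m(v, y) = √(2*y) = √2*√y)
W = -5/3 (W = -20*1/12 = -5/3 ≈ -1.6667)
x(U) = ½ + U/6 (x(U) = (((U + U) + 3) - U)/6 = ((2*U + 3) - U)/6 = ((3 + 2*U) - U)/6 = (3 + U)/6 = ½ + U/6)
x(m(o(3), 5)) + 33*W = (½ + (√2*√5)/6) + 33*(-5/3) = (½ + √10/6) - 55 = -109/2 + √10/6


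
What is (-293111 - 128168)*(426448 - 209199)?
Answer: -91522441471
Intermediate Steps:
(-293111 - 128168)*(426448 - 209199) = -421279*217249 = -91522441471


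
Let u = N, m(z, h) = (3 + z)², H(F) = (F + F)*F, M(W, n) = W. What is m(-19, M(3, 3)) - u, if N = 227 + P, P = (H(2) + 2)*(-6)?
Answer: 89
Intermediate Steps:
H(F) = 2*F² (H(F) = (2*F)*F = 2*F²)
P = -60 (P = (2*2² + 2)*(-6) = (2*4 + 2)*(-6) = (8 + 2)*(-6) = 10*(-6) = -60)
N = 167 (N = 227 - 60 = 167)
u = 167
m(-19, M(3, 3)) - u = (3 - 19)² - 1*167 = (-16)² - 167 = 256 - 167 = 89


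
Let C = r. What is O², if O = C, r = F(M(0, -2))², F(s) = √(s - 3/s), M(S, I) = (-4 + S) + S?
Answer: 169/16 ≈ 10.563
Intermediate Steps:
M(S, I) = -4 + 2*S
r = -13/4 (r = (√((-4 + 2*0) - 3/(-4 + 2*0)))² = (√((-4 + 0) - 3/(-4 + 0)))² = (√(-4 - 3/(-4)))² = (√(-4 - 3*(-¼)))² = (√(-4 + ¾))² = (√(-13/4))² = (I*√13/2)² = -13/4 ≈ -3.2500)
C = -13/4 ≈ -3.2500
O = -13/4 ≈ -3.2500
O² = (-13/4)² = 169/16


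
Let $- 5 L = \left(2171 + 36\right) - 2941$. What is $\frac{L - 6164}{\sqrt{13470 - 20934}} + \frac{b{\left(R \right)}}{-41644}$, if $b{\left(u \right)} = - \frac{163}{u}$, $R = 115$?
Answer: $\frac{163}{4789060} + \frac{15043 i \sqrt{1866}}{9330} \approx 3.4036 \cdot 10^{-5} + 69.648 i$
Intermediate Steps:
$L = \frac{734}{5}$ ($L = - \frac{\left(2171 + 36\right) - 2941}{5} = - \frac{2207 - 2941}{5} = \left(- \frac{1}{5}\right) \left(-734\right) = \frac{734}{5} \approx 146.8$)
$\frac{L - 6164}{\sqrt{13470 - 20934}} + \frac{b{\left(R \right)}}{-41644} = \frac{\frac{734}{5} - 6164}{\sqrt{13470 - 20934}} + \frac{\left(-163\right) \frac{1}{115}}{-41644} = - \frac{30086}{5 \sqrt{-7464}} + \left(-163\right) \frac{1}{115} \left(- \frac{1}{41644}\right) = - \frac{30086}{5 \cdot 2 i \sqrt{1866}} - - \frac{163}{4789060} = - \frac{30086 \left(- \frac{i \sqrt{1866}}{3732}\right)}{5} + \frac{163}{4789060} = \frac{15043 i \sqrt{1866}}{9330} + \frac{163}{4789060} = \frac{163}{4789060} + \frac{15043 i \sqrt{1866}}{9330}$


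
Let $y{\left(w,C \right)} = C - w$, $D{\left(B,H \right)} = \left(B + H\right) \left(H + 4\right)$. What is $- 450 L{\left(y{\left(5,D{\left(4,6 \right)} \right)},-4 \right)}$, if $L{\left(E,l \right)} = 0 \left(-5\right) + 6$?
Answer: $-2700$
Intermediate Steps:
$D{\left(B,H \right)} = \left(4 + H\right) \left(B + H\right)$ ($D{\left(B,H \right)} = \left(B + H\right) \left(4 + H\right) = \left(4 + H\right) \left(B + H\right)$)
$L{\left(E,l \right)} = 6$ ($L{\left(E,l \right)} = 0 + 6 = 6$)
$- 450 L{\left(y{\left(5,D{\left(4,6 \right)} \right)},-4 \right)} = \left(-450\right) 6 = -2700$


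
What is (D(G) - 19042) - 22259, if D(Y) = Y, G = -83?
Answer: -41384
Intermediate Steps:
(D(G) - 19042) - 22259 = (-83 - 19042) - 22259 = -19125 - 22259 = -41384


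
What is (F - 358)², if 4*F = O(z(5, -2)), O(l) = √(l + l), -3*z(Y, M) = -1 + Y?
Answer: (2148 - I*√6)²/36 ≈ 1.2816e+5 - 292.31*I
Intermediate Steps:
z(Y, M) = ⅓ - Y/3 (z(Y, M) = -(-1 + Y)/3 = ⅓ - Y/3)
O(l) = √2*√l (O(l) = √(2*l) = √2*√l)
F = I*√6/6 (F = (√2*√(⅓ - ⅓*5))/4 = (√2*√(⅓ - 5/3))/4 = (√2*√(-4/3))/4 = (√2*(2*I*√3/3))/4 = (2*I*√6/3)/4 = I*√6/6 ≈ 0.40825*I)
(F - 358)² = (I*√6/6 - 358)² = (-358 + I*√6/6)²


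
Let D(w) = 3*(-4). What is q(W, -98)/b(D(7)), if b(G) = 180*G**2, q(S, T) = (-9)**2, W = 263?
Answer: 1/320 ≈ 0.0031250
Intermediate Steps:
D(w) = -12
q(S, T) = 81
q(W, -98)/b(D(7)) = 81/((180*(-12)**2)) = 81/((180*144)) = 81/25920 = 81*(1/25920) = 1/320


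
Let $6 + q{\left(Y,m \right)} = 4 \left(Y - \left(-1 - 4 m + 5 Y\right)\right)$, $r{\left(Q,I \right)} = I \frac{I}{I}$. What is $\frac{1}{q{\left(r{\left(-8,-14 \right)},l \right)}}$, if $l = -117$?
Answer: $- \frac{1}{1650} \approx -0.00060606$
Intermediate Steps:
$r{\left(Q,I \right)} = I$ ($r{\left(Q,I \right)} = I 1 = I$)
$q{\left(Y,m \right)} = -2 - 16 Y + 16 m$ ($q{\left(Y,m \right)} = -6 + 4 \left(Y - \left(-1 - 4 m + 5 Y\right)\right) = -6 + 4 \left(Y + \left(1 - 5 Y + 4 m\right)\right) = -6 + 4 \left(1 - 4 Y + 4 m\right) = -6 + \left(4 - 16 Y + 16 m\right) = -2 - 16 Y + 16 m$)
$\frac{1}{q{\left(r{\left(-8,-14 \right)},l \right)}} = \frac{1}{-2 - -224 + 16 \left(-117\right)} = \frac{1}{-2 + 224 - 1872} = \frac{1}{-1650} = - \frac{1}{1650}$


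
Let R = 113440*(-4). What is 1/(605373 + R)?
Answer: 1/151613 ≈ 6.5957e-6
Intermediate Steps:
R = -453760
1/(605373 + R) = 1/(605373 - 453760) = 1/151613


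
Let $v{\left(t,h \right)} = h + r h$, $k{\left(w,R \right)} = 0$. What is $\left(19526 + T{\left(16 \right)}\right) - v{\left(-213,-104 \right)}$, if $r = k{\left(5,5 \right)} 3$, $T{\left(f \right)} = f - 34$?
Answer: $19612$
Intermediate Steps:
$T{\left(f \right)} = -34 + f$ ($T{\left(f \right)} = f - 34 = -34 + f$)
$r = 0$ ($r = 0 \cdot 3 = 0$)
$v{\left(t,h \right)} = h$ ($v{\left(t,h \right)} = h + 0 h = h + 0 = h$)
$\left(19526 + T{\left(16 \right)}\right) - v{\left(-213,-104 \right)} = \left(19526 + \left(-34 + 16\right)\right) - -104 = \left(19526 - 18\right) + 104 = 19508 + 104 = 19612$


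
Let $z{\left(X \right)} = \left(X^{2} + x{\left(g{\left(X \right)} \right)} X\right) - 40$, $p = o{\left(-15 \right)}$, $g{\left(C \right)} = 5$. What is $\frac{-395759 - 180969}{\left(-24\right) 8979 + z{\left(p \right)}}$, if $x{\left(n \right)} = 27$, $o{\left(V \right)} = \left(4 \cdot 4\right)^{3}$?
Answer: $- \frac{72091}{2084034} \approx -0.034592$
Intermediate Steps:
$o{\left(V \right)} = 4096$ ($o{\left(V \right)} = 16^{3} = 4096$)
$p = 4096$
$z{\left(X \right)} = -40 + X^{2} + 27 X$ ($z{\left(X \right)} = \left(X^{2} + 27 X\right) - 40 = -40 + X^{2} + 27 X$)
$\frac{-395759 - 180969}{\left(-24\right) 8979 + z{\left(p \right)}} = \frac{-395759 - 180969}{\left(-24\right) 8979 + \left(-40 + 4096^{2} + 27 \cdot 4096\right)} = - \frac{576728}{-215496 + \left(-40 + 16777216 + 110592\right)} = - \frac{576728}{-215496 + 16887768} = - \frac{576728}{16672272} = \left(-576728\right) \frac{1}{16672272} = - \frac{72091}{2084034}$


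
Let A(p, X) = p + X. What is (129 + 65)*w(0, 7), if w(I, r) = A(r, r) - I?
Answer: 2716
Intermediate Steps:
A(p, X) = X + p
w(I, r) = -I + 2*r (w(I, r) = (r + r) - I = 2*r - I = -I + 2*r)
(129 + 65)*w(0, 7) = (129 + 65)*(-1*0 + 2*7) = 194*(0 + 14) = 194*14 = 2716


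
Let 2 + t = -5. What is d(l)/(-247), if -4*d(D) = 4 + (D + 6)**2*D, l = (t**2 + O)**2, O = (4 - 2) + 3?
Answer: 6224263237/247 ≈ 2.5199e+7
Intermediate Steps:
t = -7 (t = -2 - 5 = -7)
O = 5 (O = 2 + 3 = 5)
l = 2916 (l = ((-7)**2 + 5)**2 = (49 + 5)**2 = 54**2 = 2916)
d(D) = -1 - D*(6 + D)**2/4 (d(D) = -(4 + (D + 6)**2*D)/4 = -(4 + (6 + D)**2*D)/4 = -(4 + D*(6 + D)**2)/4 = -1 - D*(6 + D)**2/4)
d(l)/(-247) = (-1 - 1/4*2916*(6 + 2916)**2)/(-247) = (-1 - 1/4*2916*2922**2)*(-1/247) = (-1 - 1/4*2916*8538084)*(-1/247) = (-1 - 6224263236)*(-1/247) = -6224263237*(-1/247) = 6224263237/247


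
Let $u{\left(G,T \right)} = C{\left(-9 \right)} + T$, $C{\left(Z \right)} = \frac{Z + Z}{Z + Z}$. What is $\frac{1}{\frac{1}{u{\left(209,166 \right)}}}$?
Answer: $167$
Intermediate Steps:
$C{\left(Z \right)} = 1$ ($C{\left(Z \right)} = \frac{2 Z}{2 Z} = 2 Z \frac{1}{2 Z} = 1$)
$u{\left(G,T \right)} = 1 + T$
$\frac{1}{\frac{1}{u{\left(209,166 \right)}}} = \frac{1}{\frac{1}{1 + 166}} = \frac{1}{\frac{1}{167}} = 167$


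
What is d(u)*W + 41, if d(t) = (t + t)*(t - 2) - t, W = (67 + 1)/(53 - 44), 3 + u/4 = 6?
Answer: 5291/3 ≈ 1763.7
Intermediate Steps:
u = 12 (u = -12 + 4*6 = -12 + 24 = 12)
W = 68/9 ≈ 7.5556
d(t) = -t + 2*t*(-2 + t) (d(t) = (2*t)*(-2 + t) - t = 2*t*(-2 + t) - t = -t + 2*t*(-2 + t))
d(u)*W + 41 = (12*(-5 + 2*12))*(68/9) + 41 = (12*(-5 + 24))*(68/9) + 41 = (12*19)*(68/9) + 41 = 228*(68/9) + 41 = 5168/3 + 41 = 5291/3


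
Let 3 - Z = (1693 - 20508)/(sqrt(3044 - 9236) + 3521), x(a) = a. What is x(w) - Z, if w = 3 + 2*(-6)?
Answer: -215091211/12403633 + 225780*I*sqrt(43)/12403633 ≈ -17.341 + 0.11936*I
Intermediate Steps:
w = -9 (w = 3 - 12 = -9)
Z = 3 + 18815/(3521 + 12*I*sqrt(43)) (Z = 3 - (1693 - 20508)/(sqrt(3044 - 9236) + 3521) = 3 - (-18815)/(sqrt(-6192) + 3521) = 3 - (-18815)/(12*I*sqrt(43) + 3521) = 3 - (-18815)/(3521 + 12*I*sqrt(43)) = 3 + 18815/(3521 + 12*I*sqrt(43)) ≈ 8.341 - 0.11936*I)
x(w) - Z = -9 - (103458514/12403633 - 225780*I*sqrt(43)/12403633) = -9 + (-103458514/12403633 + 225780*I*sqrt(43)/12403633) = -215091211/12403633 + 225780*I*sqrt(43)/12403633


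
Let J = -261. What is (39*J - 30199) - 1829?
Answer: -42207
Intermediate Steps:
(39*J - 30199) - 1829 = (39*(-261) - 30199) - 1829 = (-10179 - 30199) - 1829 = -40378 - 1829 = -42207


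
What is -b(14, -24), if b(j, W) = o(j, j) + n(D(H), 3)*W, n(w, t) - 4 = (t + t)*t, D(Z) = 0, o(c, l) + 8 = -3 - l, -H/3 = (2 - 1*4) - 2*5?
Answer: 553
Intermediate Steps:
H = 36 (H = -3*((2 - 1*4) - 2*5) = -3*((2 - 4) - 10) = -3*(-2 - 10) = -3*(-12) = 36)
o(c, l) = -11 - l (o(c, l) = -8 + (-3 - l) = -11 - l)
n(w, t) = 4 + 2*t**2 (n(w, t) = 4 + (t + t)*t = 4 + (2*t)*t = 4 + 2*t**2)
b(j, W) = -11 - j + 22*W (b(j, W) = (-11 - j) + (4 + 2*3**2)*W = (-11 - j) + (4 + 2*9)*W = (-11 - j) + (4 + 18)*W = (-11 - j) + 22*W = -11 - j + 22*W)
-b(14, -24) = -(-11 - 1*14 + 22*(-24)) = -(-11 - 14 - 528) = -1*(-553) = 553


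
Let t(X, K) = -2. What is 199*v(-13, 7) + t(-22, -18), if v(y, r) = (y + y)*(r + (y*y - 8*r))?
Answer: -620882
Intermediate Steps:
v(y, r) = 2*y*(y**2 - 7*r) (v(y, r) = (2*y)*(r + (y**2 - 8*r)) = (2*y)*(y**2 - 7*r) = 2*y*(y**2 - 7*r))
199*v(-13, 7) + t(-22, -18) = 199*(2*(-13)*((-13)**2 - 7*7)) - 2 = 199*(2*(-13)*(169 - 49)) - 2 = 199*(2*(-13)*120) - 2 = 199*(-3120) - 2 = -620880 - 2 = -620882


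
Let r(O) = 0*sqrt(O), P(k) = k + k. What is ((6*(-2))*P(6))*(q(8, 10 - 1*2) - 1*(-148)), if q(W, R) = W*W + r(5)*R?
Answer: -30528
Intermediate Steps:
P(k) = 2*k
r(O) = 0
q(W, R) = W**2 (q(W, R) = W*W + 0*R = W**2 + 0 = W**2)
((6*(-2))*P(6))*(q(8, 10 - 1*2) - 1*(-148)) = ((6*(-2))*(2*6))*(8**2 - 1*(-148)) = (-12*12)*(64 + 148) = -144*212 = -30528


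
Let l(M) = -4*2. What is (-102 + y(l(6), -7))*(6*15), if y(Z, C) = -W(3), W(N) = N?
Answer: -9450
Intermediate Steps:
l(M) = -8
y(Z, C) = -3 (y(Z, C) = -1*3 = -3)
(-102 + y(l(6), -7))*(6*15) = (-102 - 3)*(6*15) = -105*90 = -9450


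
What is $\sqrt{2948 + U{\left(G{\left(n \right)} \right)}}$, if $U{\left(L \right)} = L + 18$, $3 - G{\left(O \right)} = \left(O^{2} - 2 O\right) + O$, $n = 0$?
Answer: $\sqrt{2969} \approx 54.489$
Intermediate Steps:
$G{\left(O \right)} = 3 + O - O^{2}$ ($G{\left(O \right)} = 3 - \left(\left(O^{2} - 2 O\right) + O\right) = 3 - \left(O^{2} - O\right) = 3 + O - O^{2}$)
$U{\left(L \right)} = 18 + L$
$\sqrt{2948 + U{\left(G{\left(n \right)} \right)}} = \sqrt{2948 + \left(18 + \left(3 + 0 - 0^{2}\right)\right)} = \sqrt{2948 + \left(18 + \left(3 + 0 - 0\right)\right)} = \sqrt{2948 + \left(18 + \left(3 + 0 + 0\right)\right)} = \sqrt{2948 + \left(18 + 3\right)} = \sqrt{2948 + 21} = \sqrt{2969}$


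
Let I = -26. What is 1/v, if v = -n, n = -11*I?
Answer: -1/286 ≈ -0.0034965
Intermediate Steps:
n = 286 (n = -11*(-26) = 286)
v = -286 (v = -1*286 = -286)
1/v = 1/(-286) = -1/286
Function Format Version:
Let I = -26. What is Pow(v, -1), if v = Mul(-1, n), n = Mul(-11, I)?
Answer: Rational(-1, 286) ≈ -0.0034965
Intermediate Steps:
n = 286 (n = Mul(-11, -26) = 286)
v = -286 (v = Mul(-1, 286) = -286)
Pow(v, -1) = Pow(-286, -1) = Rational(-1, 286)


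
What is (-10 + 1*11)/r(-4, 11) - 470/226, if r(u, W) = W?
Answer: -2472/1243 ≈ -1.9887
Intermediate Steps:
(-10 + 1*11)/r(-4, 11) - 470/226 = (-10 + 1*11)/11 - 470/226 = (-10 + 11)*(1/11) - 470*1/226 = 1*(1/11) - 235/113 = 1/11 - 235/113 = -2472/1243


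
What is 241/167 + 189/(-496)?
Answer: 87973/82832 ≈ 1.0621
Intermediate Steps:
241/167 + 189/(-496) = 241*(1/167) + 189*(-1/496) = 241/167 - 189/496 = 87973/82832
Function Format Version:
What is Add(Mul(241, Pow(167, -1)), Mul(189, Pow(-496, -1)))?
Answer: Rational(87973, 82832) ≈ 1.0621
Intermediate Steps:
Add(Mul(241, Pow(167, -1)), Mul(189, Pow(-496, -1))) = Add(Mul(241, Rational(1, 167)), Mul(189, Rational(-1, 496))) = Add(Rational(241, 167), Rational(-189, 496)) = Rational(87973, 82832)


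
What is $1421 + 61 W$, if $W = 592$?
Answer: $37533$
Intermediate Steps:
$1421 + 61 W = 1421 + 61 \cdot 592 = 1421 + 36112 = 37533$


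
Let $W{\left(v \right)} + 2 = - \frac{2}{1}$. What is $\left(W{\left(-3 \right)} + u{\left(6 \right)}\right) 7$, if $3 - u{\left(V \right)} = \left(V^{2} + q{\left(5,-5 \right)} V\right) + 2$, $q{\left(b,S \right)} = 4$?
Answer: $-441$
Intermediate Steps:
$W{\left(v \right)} = -4$ ($W{\left(v \right)} = -2 - \frac{2}{1} = -2 - 2 = -4$)
$u{\left(V \right)} = 1 - V^{2} - 4 V$ ($u{\left(V \right)} = 3 - \left(\left(V^{2} + 4 V\right) + 2\right) = 3 - \left(2 + V^{2} + 4 V\right) = 1 - V^{2} - 4 V$)
$\left(W{\left(-3 \right)} + u{\left(6 \right)}\right) 7 = \left(-4 - 59\right) 7 = \left(-63\right) 7 = -441$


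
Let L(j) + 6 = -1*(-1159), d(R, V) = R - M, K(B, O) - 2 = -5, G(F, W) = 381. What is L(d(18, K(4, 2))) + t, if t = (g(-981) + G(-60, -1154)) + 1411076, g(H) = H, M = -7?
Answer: 1411629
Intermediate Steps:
K(B, O) = -3 (K(B, O) = 2 - 5 = -3)
d(R, V) = 7 + R (d(R, V) = R - 1*(-7) = R + 7 = 7 + R)
L(j) = 1153 (L(j) = -6 - 1*(-1159) = -6 + 1159 = 1153)
t = 1410476 (t = (-981 + 381) + 1411076 = -600 + 1411076 = 1410476)
L(d(18, K(4, 2))) + t = 1153 + 1410476 = 1411629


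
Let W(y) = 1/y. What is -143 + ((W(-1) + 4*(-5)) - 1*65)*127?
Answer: -11065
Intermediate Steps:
-143 + ((W(-1) + 4*(-5)) - 1*65)*127 = -143 + ((1/(-1) + 4*(-5)) - 1*65)*127 = -143 + ((-1 - 20) - 65)*127 = -143 + (-21 - 65)*127 = -143 - 86*127 = -143 - 10922 = -11065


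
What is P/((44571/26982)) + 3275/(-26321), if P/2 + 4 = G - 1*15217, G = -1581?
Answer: -7955159667371/391051097 ≈ -20343.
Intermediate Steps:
P = -33604 (P = -8 + 2*(-1581 - 1*15217) = -8 + 2*(-1581 - 15217) = -8 + 2*(-16798) = -8 - 33596 = -33604)
P/((44571/26982)) + 3275/(-26321) = -33604/(44571/26982) + 3275/(-26321) = -33604/(44571*(1/26982)) + 3275*(-1/26321) = -33604/14857/8994 - 3275/26321 = -33604*8994/14857 - 3275/26321 = -302234376/14857 - 3275/26321 = -7955159667371/391051097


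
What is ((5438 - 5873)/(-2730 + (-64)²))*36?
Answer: -7830/683 ≈ -11.464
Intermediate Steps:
((5438 - 5873)/(-2730 + (-64)²))*36 = -435/(-2730 + 4096)*36 = -435/1366*36 = -7830/683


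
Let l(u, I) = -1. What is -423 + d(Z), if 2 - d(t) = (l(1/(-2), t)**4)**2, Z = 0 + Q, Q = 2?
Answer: -422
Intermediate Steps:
Z = 2 (Z = 0 + 2 = 2)
d(t) = 1 (d(t) = 2 - ((-1)**4)**2 = 2 - 1*1**2 = 2 - 1*1 = 2 - 1 = 1)
-423 + d(Z) = -423 + 1 = -422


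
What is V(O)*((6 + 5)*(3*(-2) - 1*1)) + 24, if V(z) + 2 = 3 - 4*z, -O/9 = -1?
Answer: 2719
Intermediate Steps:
O = 9 (O = -9*(-1) = 9)
V(z) = 1 - 4*z (V(z) = -2 + (3 - 4*z) = 1 - 4*z)
V(O)*((6 + 5)*(3*(-2) - 1*1)) + 24 = (1 - 4*9)*((6 + 5)*(3*(-2) - 1*1)) + 24 = (1 - 36)*(11*(-6 - 1)) + 24 = -385*(-7) + 24 = -35*(-77) + 24 = 2695 + 24 = 2719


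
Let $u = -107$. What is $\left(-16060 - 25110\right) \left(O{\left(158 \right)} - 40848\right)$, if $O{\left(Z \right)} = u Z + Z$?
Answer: $2371227320$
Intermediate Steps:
$O{\left(Z \right)} = - 106 Z$ ($O{\left(Z \right)} = - 107 Z + Z = - 106 Z$)
$\left(-16060 - 25110\right) \left(O{\left(158 \right)} - 40848\right) = \left(-16060 - 25110\right) \left(\left(-106\right) 158 - 40848\right) = - 41170 \left(-16748 - 40848\right) = \left(-41170\right) \left(-57596\right) = 2371227320$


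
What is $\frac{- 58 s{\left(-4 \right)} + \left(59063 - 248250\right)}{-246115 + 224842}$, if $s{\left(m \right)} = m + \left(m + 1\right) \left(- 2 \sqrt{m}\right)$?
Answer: $\frac{62985}{7091} + \frac{232 i}{7091} \approx 8.8824 + 0.032718 i$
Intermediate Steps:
$s{\left(m \right)} = m - 2 \sqrt{m} \left(1 + m\right)$ ($s{\left(m \right)} = m + \left(1 + m\right) \left(- 2 \sqrt{m}\right) = m - 2 \sqrt{m} \left(1 + m\right)$)
$\frac{- 58 s{\left(-4 \right)} + \left(59063 - 248250\right)}{-246115 + 224842} = \frac{- 58 \left(-4 - 2 \sqrt{-4} - 2 \left(-4\right)^{\frac{3}{2}}\right) + \left(59063 - 248250\right)}{-246115 + 224842} = \frac{- 58 \left(-4 - 2 \cdot 2 i - 2 \left(- 8 i\right)\right) + \left(59063 - 248250\right)}{-21273} = \left(- 58 \left(-4 - 4 i + 16 i\right) - 189187\right) \left(- \frac{1}{21273}\right) = \left(- 58 \left(-4 + 12 i\right) - 189187\right) \left(- \frac{1}{21273}\right) = \left(\left(232 - 696 i\right) - 189187\right) \left(- \frac{1}{21273}\right) = \left(-188955 - 696 i\right) \left(- \frac{1}{21273}\right) = \frac{62985}{7091} + \frac{232 i}{7091}$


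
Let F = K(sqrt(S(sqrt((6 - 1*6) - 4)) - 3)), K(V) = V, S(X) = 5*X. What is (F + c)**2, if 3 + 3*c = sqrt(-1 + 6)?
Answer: (-3 + sqrt(5) + 3*sqrt(-3 + 10*I))**2/9 ≈ -3.9175 + 8.6798*I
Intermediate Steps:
c = -1 + sqrt(5)/3 (c = -1 + sqrt(-1 + 6)/3 = -1 + sqrt(5)/3 ≈ -0.25464)
F = sqrt(-3 + 10*I) (F = sqrt(5*sqrt((6 - 1*6) - 4) - 3) = sqrt(5*sqrt((6 - 6) - 4) - 3) = sqrt(5*sqrt(0 - 4) - 3) = sqrt(5*sqrt(-4) - 3) = sqrt(5*(2*I) - 3) = sqrt(10*I - 3) = sqrt(-3 + 10*I) ≈ 1.9288 + 2.5923*I)
(F + c)**2 = (sqrt(-3 + 10*I) + (-1 + sqrt(5)/3))**2 = (-1 + sqrt(-3 + 10*I) + sqrt(5)/3)**2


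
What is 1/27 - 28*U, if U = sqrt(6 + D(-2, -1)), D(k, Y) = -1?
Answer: 1/27 - 28*sqrt(5) ≈ -62.573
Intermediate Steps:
U = sqrt(5) (U = sqrt(6 - 1) = sqrt(5) ≈ 2.2361)
1/27 - 28*U = 1/27 - 28*sqrt(5)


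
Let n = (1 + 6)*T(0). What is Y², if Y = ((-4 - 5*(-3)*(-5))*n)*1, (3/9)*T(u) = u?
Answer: 0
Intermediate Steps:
T(u) = 3*u
n = 0 (n = (1 + 6)*(3*0) = 7*0 = 0)
Y = 0 (Y = ((-4 - 5*(-3)*(-5))*0)*1 = ((-4 + 15*(-5))*0)*1 = ((-4 - 75)*0)*1 = -79*0*1 = 0*1 = 0)
Y² = 0² = 0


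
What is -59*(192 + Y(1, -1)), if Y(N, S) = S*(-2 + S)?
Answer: -11505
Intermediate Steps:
-59*(192 + Y(1, -1)) = -59*(192 - (-2 - 1)) = -59*(192 - 1*(-3)) = -59*(192 + 3) = -59*195 = -11505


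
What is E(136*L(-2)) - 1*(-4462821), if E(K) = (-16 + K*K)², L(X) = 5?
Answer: 213803426277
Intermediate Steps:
E(K) = (-16 + K²)²
E(136*L(-2)) - 1*(-4462821) = (-16 + (136*5)²)² - 1*(-4462821) = (-16 + 680²)² + 4462821 = (-16 + 462400)² + 4462821 = 462384² + 4462821 = 213798963456 + 4462821 = 213803426277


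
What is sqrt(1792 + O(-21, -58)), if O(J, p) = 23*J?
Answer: sqrt(1309) ≈ 36.180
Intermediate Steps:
sqrt(1792 + O(-21, -58)) = sqrt(1792 + 23*(-21)) = sqrt(1792 - 483) = sqrt(1309)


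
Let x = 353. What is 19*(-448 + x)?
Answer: -1805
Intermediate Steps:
19*(-448 + x) = 19*(-448 + 353) = 19*(-95) = -1805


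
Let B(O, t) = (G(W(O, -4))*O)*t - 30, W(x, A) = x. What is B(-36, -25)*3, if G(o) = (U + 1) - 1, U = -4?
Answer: -10890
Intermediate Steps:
G(o) = -4 (G(o) = (-4 + 1) - 1 = -3 - 1 = -4)
B(O, t) = -30 - 4*O*t (B(O, t) = (-4*O)*t - 30 = -4*O*t - 30 = -30 - 4*O*t)
B(-36, -25)*3 = (-30 - 4*(-36)*(-25))*3 = (-30 - 3600)*3 = -3630*3 = -10890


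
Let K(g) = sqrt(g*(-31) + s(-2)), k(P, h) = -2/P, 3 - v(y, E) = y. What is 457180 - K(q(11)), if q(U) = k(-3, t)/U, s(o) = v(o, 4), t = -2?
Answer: 457180 - sqrt(3399)/33 ≈ 4.5718e+5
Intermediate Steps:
v(y, E) = 3 - y
s(o) = 3 - o
q(U) = 2/(3*U) (q(U) = (-2/(-3))/U = (-2*(-1/3))/U = 2/(3*U))
K(g) = sqrt(5 - 31*g) (K(g) = sqrt(g*(-31) + (3 - 1*(-2))) = sqrt(-31*g + (3 + 2)) = sqrt(-31*g + 5) = sqrt(5 - 31*g))
457180 - K(q(11)) = 457180 - sqrt(5 - 62/(3*11)) = 457180 - sqrt(5 - 31*2/33) = 457180 - sqrt(5 - 62/33) = 457180 - sqrt(103/33) = 457180 - sqrt(3399)/33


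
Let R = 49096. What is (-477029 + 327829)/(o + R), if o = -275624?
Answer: 9325/14158 ≈ 0.65864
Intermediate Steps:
(-477029 + 327829)/(o + R) = (-477029 + 327829)/(-275624 + 49096) = -149200/(-226528) = -149200*(-1/226528) = 9325/14158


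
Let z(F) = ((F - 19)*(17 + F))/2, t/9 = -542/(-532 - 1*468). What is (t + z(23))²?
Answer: 1801068721/250000 ≈ 7204.3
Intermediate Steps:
t = 2439/500 (t = 9*(-542/(-532 - 1*468)) = 9*(-542/(-532 - 468)) = 9*(-542/(-1000)) = 9*(-542*(-1/1000)) = 9*(271/500) = 2439/500 ≈ 4.8780)
z(F) = (-19 + F)*(17 + F)/2 (z(F) = ((-19 + F)*(17 + F))*(½) = (-19 + F)*(17 + F)/2)
(t + z(23))² = (2439/500 + (-323/2 + (½)*23² - 1*23))² = (2439/500 + (-323/2 + (½)*529 - 23))² = (2439/500 + (-323/2 + 529/2 - 23))² = (2439/500 + 80)² = (42439/500)² = 1801068721/250000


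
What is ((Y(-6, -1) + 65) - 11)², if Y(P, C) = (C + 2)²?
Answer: 3025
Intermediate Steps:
Y(P, C) = (2 + C)²
((Y(-6, -1) + 65) - 11)² = (((2 - 1)² + 65) - 11)² = ((1² + 65) - 11)² = ((1 + 65) - 11)² = (66 - 11)² = 55² = 3025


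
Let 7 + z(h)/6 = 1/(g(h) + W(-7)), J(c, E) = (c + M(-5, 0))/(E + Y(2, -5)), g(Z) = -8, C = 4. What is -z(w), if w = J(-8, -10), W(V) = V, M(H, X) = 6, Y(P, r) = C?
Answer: 212/5 ≈ 42.400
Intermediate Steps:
Y(P, r) = 4
J(c, E) = (6 + c)/(4 + E) (J(c, E) = (c + 6)/(E + 4) = (6 + c)/(4 + E))
w = ⅓ (w = (6 - 8)/(4 - 10) = -2/(-6) = -⅙*(-2) = ⅓ ≈ 0.33333)
z(h) = -212/5 (z(h) = -42 + 6/(-8 - 7) = -42 + 6/(-15) = -42 + 6*(-1/15) = -42 - ⅖ = -212/5)
-z(w) = -1*(-212/5) = 212/5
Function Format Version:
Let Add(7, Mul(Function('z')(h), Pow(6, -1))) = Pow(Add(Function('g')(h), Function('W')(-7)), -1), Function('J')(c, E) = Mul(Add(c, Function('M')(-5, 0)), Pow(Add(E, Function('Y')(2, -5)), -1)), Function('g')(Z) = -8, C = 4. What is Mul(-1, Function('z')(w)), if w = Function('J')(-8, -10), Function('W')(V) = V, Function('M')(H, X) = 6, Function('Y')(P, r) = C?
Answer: Rational(212, 5) ≈ 42.400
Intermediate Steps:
Function('Y')(P, r) = 4
Function('J')(c, E) = Mul(Pow(Add(4, E), -1), Add(6, c)) (Function('J')(c, E) = Mul(Add(c, 6), Pow(Add(E, 4), -1)) = Mul(Add(6, c), Pow(Add(4, E), -1)) = Mul(Pow(Add(4, E), -1), Add(6, c)))
w = Rational(1, 3) (w = Mul(Pow(Add(4, -10), -1), Add(6, -8)) = Mul(Pow(-6, -1), -2) = Mul(Rational(-1, 6), -2) = Rational(1, 3) ≈ 0.33333)
Function('z')(h) = Rational(-212, 5) (Function('z')(h) = Add(-42, Mul(6, Pow(Add(-8, -7), -1))) = Add(-42, Mul(6, Pow(-15, -1))) = Add(-42, Mul(6, Rational(-1, 15))) = Add(-42, Rational(-2, 5)) = Rational(-212, 5))
Mul(-1, Function('z')(w)) = Mul(-1, Rational(-212, 5)) = Rational(212, 5)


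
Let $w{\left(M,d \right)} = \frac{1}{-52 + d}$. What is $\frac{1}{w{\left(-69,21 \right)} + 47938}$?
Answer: $\frac{31}{1486077} \approx 2.086 \cdot 10^{-5}$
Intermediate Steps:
$\frac{1}{w{\left(-69,21 \right)} + 47938} = \frac{1}{\frac{1}{-52 + 21} + 47938} = \frac{1}{\frac{1}{-31} + 47938} = \frac{1}{- \frac{1}{31} + 47938} = \frac{1}{\frac{1486077}{31}} = \frac{31}{1486077}$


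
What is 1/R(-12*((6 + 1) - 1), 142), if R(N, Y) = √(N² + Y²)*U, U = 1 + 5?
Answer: √6337/76044 ≈ 0.0010468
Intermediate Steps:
U = 6
R(N, Y) = 6*√(N² + Y²) (R(N, Y) = √(N² + Y²)*6 = 6*√(N² + Y²))
1/R(-12*((6 + 1) - 1), 142) = 1/(6*√((-12*((6 + 1) - 1))² + 142²)) = 1/(6*√((-12*(7 - 1))² + 20164)) = 1/(6*√((-12*6)² + 20164)) = 1/(6*√((-72)² + 20164)) = 1/(6*√(5184 + 20164)) = 1/(6*√25348) = 1/(6*(2*√6337)) = 1/(12*√6337) = √6337/76044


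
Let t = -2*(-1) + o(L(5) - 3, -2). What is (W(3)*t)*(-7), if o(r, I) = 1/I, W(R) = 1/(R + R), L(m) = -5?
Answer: -7/4 ≈ -1.7500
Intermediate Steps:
W(R) = 1/(2*R)
t = 3/2 (t = -2*(-1) + 1/(-2) = 2 - ½ = 3/2 ≈ 1.5000)
(W(3)*t)*(-7) = (((½)/3)*(3/2))*(-7) = (((½)*(⅓))*(3/2))*(-7) = ((⅙)*(3/2))*(-7) = (¼)*(-7) = -7/4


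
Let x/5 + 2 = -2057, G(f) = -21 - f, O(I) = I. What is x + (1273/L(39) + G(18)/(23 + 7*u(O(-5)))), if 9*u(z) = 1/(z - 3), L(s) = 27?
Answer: -456340924/44523 ≈ -10250.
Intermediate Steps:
u(z) = 1/(9*(-3 + z)) (u(z) = 1/(9*(z - 3)) = 1/(9*(-3 + z)))
x = -10295 (x = -10 + 5*(-2057) = -10 - 10285 = -10295)
x + (1273/L(39) + G(18)/(23 + 7*u(O(-5)))) = -10295 + (1273/27 + (-21 - 1*18)/(23 + 7*(1/(9*(-3 - 5))))) = -10295 + (1273*(1/27) + (-21 - 18)/(23 + 7*((1/9)/(-8)))) = -10295 + (1273/27 - 39/(23 + 7*((1/9)*(-1/8)))) = -10295 + (1273/27 - 39/(23 + 7*(-1/72))) = -10295 + (1273/27 - 39/(23 - 7/72)) = -10295 + (1273/27 - 39/1649/72) = -10295 + (1273/27 - 39*72/1649) = -10295 + (1273/27 - 2808/1649) = -10295 + 2023361/44523 = -456340924/44523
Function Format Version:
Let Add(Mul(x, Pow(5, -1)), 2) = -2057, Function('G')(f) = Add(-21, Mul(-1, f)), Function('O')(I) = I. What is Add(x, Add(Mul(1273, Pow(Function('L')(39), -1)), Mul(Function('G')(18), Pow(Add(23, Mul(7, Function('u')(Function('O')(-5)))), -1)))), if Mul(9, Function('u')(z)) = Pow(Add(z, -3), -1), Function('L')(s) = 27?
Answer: Rational(-456340924, 44523) ≈ -10250.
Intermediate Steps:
Function('u')(z) = Mul(Rational(1, 9), Pow(Add(-3, z), -1)) (Function('u')(z) = Mul(Rational(1, 9), Pow(Add(z, -3), -1)) = Mul(Rational(1, 9), Pow(Add(-3, z), -1)))
x = -10295 (x = Add(-10, Mul(5, -2057)) = Add(-10, -10285) = -10295)
Add(x, Add(Mul(1273, Pow(Function('L')(39), -1)), Mul(Function('G')(18), Pow(Add(23, Mul(7, Function('u')(Function('O')(-5)))), -1)))) = Add(-10295, Add(Mul(1273, Pow(27, -1)), Mul(Add(-21, Mul(-1, 18)), Pow(Add(23, Mul(7, Mul(Rational(1, 9), Pow(Add(-3, -5), -1)))), -1)))) = Add(-10295, Add(Mul(1273, Rational(1, 27)), Mul(Add(-21, -18), Pow(Add(23, Mul(7, Mul(Rational(1, 9), Pow(-8, -1)))), -1)))) = Add(-10295, Add(Rational(1273, 27), Mul(-39, Pow(Add(23, Mul(7, Mul(Rational(1, 9), Rational(-1, 8)))), -1)))) = Add(-10295, Add(Rational(1273, 27), Mul(-39, Pow(Add(23, Mul(7, Rational(-1, 72))), -1)))) = Add(-10295, Add(Rational(1273, 27), Mul(-39, Pow(Add(23, Rational(-7, 72)), -1)))) = Add(-10295, Add(Rational(1273, 27), Mul(-39, Pow(Rational(1649, 72), -1)))) = Add(-10295, Add(Rational(1273, 27), Mul(-39, Rational(72, 1649)))) = Add(-10295, Add(Rational(1273, 27), Rational(-2808, 1649))) = Add(-10295, Rational(2023361, 44523)) = Rational(-456340924, 44523)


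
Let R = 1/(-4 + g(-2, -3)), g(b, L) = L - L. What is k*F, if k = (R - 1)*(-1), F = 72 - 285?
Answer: -1065/4 ≈ -266.25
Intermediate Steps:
g(b, L) = 0
F = -213
R = -1/4 (R = 1/(-4 + 0) = 1/(-4) = -1/4 ≈ -0.25000)
k = 5/4 (k = (-1/4 - 1)*(-1) = -5/4*(-1) = 5/4 ≈ 1.2500)
k*F = (5/4)*(-213) = -1065/4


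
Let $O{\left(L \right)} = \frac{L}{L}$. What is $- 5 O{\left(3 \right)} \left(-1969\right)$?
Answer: $9845$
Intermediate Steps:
$O{\left(L \right)} = 1$
$- 5 O{\left(3 \right)} \left(-1969\right) = \left(-5\right) 1 \left(-1969\right) = \left(-5\right) \left(-1969\right) = 9845$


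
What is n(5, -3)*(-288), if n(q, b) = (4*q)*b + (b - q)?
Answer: 19584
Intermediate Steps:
n(q, b) = b - q + 4*b*q (n(q, b) = 4*b*q + (b - q) = b - q + 4*b*q)
n(5, -3)*(-288) = (-3 - 1*5 + 4*(-3)*5)*(-288) = (-3 - 5 - 60)*(-288) = -68*(-288) = 19584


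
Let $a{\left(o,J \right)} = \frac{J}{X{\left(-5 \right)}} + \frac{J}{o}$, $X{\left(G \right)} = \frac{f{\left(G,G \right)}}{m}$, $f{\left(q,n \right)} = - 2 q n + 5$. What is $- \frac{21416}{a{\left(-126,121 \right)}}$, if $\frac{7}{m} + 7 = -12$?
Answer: $- \frac{85449840}{121} \approx -7.062 \cdot 10^{5}$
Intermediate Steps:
$m = - \frac{7}{19}$ ($m = \frac{7}{-7 - 12} = \frac{7}{-19} = 7 \left(- \frac{1}{19}\right) = - \frac{7}{19} \approx -0.36842$)
$f{\left(q,n \right)} = 5 - 2 n q$ ($f{\left(q,n \right)} = - 2 n q + 5 = 5 - 2 n q$)
$X{\left(G \right)} = - \frac{95}{7} + \frac{38 G^{2}}{7}$ ($X{\left(G \right)} = \frac{5 - 2 G G}{- \frac{7}{19}} = \left(5 - 2 G^{2}\right) \left(- \frac{19}{7}\right) = - \frac{95}{7} + \frac{38 G^{2}}{7}$)
$a{\left(o,J \right)} = \frac{7 J}{855} + \frac{J}{o}$ ($a{\left(o,J \right)} = \frac{J}{- \frac{95}{7} + \frac{38 \left(-5\right)^{2}}{7}} + \frac{J}{o} = \frac{J}{- \frac{95}{7} + \frac{38}{7} \cdot 25} + \frac{J}{o} = \frac{J}{- \frac{95}{7} + \frac{950}{7}} + \frac{J}{o} = \frac{J}{\frac{855}{7}} + \frac{J}{o} = J \frac{7}{855} + \frac{J}{o} = \frac{7 J}{855} + \frac{J}{o}$)
$- \frac{21416}{a{\left(-126,121 \right)}} = - \frac{21416}{\frac{7}{855} \cdot 121 + \frac{121}{-126}} = - \frac{21416}{\frac{847}{855} + 121 \left(- \frac{1}{126}\right)} = - \frac{21416}{\frac{847}{855} - \frac{121}{126}} = - \frac{21416}{\frac{121}{3990}} = \left(-21416\right) \frac{3990}{121} = - \frac{85449840}{121}$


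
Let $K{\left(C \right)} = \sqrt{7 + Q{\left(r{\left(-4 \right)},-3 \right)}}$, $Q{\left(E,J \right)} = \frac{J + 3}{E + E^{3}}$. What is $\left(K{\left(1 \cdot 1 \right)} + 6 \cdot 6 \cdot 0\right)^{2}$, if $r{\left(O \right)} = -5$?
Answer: $7$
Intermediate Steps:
$Q{\left(E,J \right)} = \frac{3 + J}{E + E^{3}}$
$K{\left(C \right)} = \sqrt{7}$ ($K{\left(C \right)} = \sqrt{7 + \frac{3 - 3}{-5 + \left(-5\right)^{3}}} = \sqrt{7 + \frac{1}{-5 - 125} \cdot 0} = \sqrt{7 + \frac{1}{-130} \cdot 0} = \sqrt{7 - 0} = \sqrt{7 + 0} = \sqrt{7}$)
$\left(K{\left(1 \cdot 1 \right)} + 6 \cdot 6 \cdot 0\right)^{2} = \left(\sqrt{7} + 6 \cdot 6 \cdot 0\right)^{2} = \left(\sqrt{7} + 36 \cdot 0\right)^{2} = \left(\sqrt{7} + 0\right)^{2} = \left(\sqrt{7}\right)^{2} = 7$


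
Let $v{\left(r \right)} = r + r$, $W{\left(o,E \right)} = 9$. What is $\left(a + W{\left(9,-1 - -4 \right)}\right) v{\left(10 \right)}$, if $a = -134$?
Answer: $-2500$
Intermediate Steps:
$v{\left(r \right)} = 2 r$
$\left(a + W{\left(9,-1 - -4 \right)}\right) v{\left(10 \right)} = \left(-134 + 9\right) 2 \cdot 10 = \left(-125\right) 20 = -2500$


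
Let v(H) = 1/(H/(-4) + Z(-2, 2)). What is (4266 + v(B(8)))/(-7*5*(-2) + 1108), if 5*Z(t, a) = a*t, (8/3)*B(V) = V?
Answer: 66113/18259 ≈ 3.6208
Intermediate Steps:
B(V) = 3*V/8
Z(t, a) = a*t/5 (Z(t, a) = (a*t)/5 = a*t/5)
v(H) = 1/(-4/5 - H/4) (v(H) = 1/(H/(-4) + (1/5)*2*(-2)) = 1/(H*(-1/4) - 4/5) = 1/(-H/4 - 4/5) = 1/(-4/5 - H/4))
(4266 + v(B(8)))/(-7*5*(-2) + 1108) = (4266 - 20/(16 + 5*((3/8)*8)))/(-7*5*(-2) + 1108) = (4266 - 20/(16 + 5*3))/(-35*(-2) + 1108) = (4266 - 20/(16 + 15))/(70 + 1108) = (4266 - 20/31)/1178 = (4266 - 20*1/31)*(1/1178) = (4266 - 20/31)*(1/1178) = (132226/31)*(1/1178) = 66113/18259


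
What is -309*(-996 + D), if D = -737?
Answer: 535497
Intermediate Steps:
-309*(-996 + D) = -309*(-996 - 737) = -309*(-1733) = 535497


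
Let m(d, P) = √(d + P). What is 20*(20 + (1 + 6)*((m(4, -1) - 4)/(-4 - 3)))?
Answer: 480 - 20*√3 ≈ 445.36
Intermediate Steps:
m(d, P) = √(P + d)
20*(20 + (1 + 6)*((m(4, -1) - 4)/(-4 - 3))) = 20*(20 + (1 + 6)*((√(-1 + 4) - 4)/(-4 - 3))) = 20*(20 + 7*((√3 - 4)/(-7))) = 20*(20 + 7*((-4 + √3)*(-⅐))) = 20*(20 + 7*(4/7 - √3/7)) = 20*(20 + (4 - √3)) = 20*(24 - √3) = 480 - 20*√3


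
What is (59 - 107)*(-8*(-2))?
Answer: -768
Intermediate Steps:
(59 - 107)*(-8*(-2)) = -48*16 = -768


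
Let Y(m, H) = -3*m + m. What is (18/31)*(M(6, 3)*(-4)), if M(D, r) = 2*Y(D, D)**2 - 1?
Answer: -20664/31 ≈ -666.58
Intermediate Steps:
Y(m, H) = -2*m
M(D, r) = -1 + 8*D**2 (M(D, r) = 2*(-2*D)**2 - 1 = 2*(4*D**2) - 1 = 8*D**2 - 1 = -1 + 8*D**2)
(18/31)*(M(6, 3)*(-4)) = (18/31)*((-1 + 8*6**2)*(-4)) = ((1/31)*18)*((-1 + 8*36)*(-4)) = 18*((-1 + 288)*(-4))/31 = 18*(287*(-4))/31 = (18/31)*(-1148) = -20664/31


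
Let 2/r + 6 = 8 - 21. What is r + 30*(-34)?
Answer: -19382/19 ≈ -1020.1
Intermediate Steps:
r = -2/19 (r = 2/(-6 + (8 - 21)) = 2/(-6 - 13) = 2/(-19) = 2*(-1/19) = -2/19 ≈ -0.10526)
r + 30*(-34) = -2/19 + 30*(-34) = -2/19 - 1020 = -19382/19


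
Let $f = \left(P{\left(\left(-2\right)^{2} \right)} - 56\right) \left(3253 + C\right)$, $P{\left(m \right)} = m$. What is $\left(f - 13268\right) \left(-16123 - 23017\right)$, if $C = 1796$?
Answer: $10795438240$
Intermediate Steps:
$f = -262548$ ($f = \left(\left(-2\right)^{2} - 56\right) \left(3253 + 1796\right) = \left(4 - 56\right) 5049 = \left(-52\right) 5049 = -262548$)
$\left(f - 13268\right) \left(-16123 - 23017\right) = \left(-262548 - 13268\right) \left(-16123 - 23017\right) = - 275816 \left(-16123 - 23017\right) = \left(-275816\right) \left(-39140\right) = 10795438240$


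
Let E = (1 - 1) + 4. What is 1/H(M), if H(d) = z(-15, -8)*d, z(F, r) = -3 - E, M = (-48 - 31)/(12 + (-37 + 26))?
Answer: 1/553 ≈ 0.0018083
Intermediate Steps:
E = 4 (E = 0 + 4 = 4)
M = -79 (M = -79/(12 - 11) = -79/1 = -79*1 = -79)
z(F, r) = -7 (z(F, r) = -3 - 1*4 = -3 - 4 = -7)
H(d) = -7*d
1/H(M) = 1/(-7*(-79)) = 1/553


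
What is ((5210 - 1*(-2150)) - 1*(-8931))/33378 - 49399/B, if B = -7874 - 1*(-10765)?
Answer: -228820363/13785114 ≈ -16.599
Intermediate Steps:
B = 2891 (B = -7874 + 10765 = 2891)
((5210 - 1*(-2150)) - 1*(-8931))/33378 - 49399/B = ((5210 - 1*(-2150)) - 1*(-8931))/33378 - 49399/2891 = ((5210 + 2150) + 8931)*(1/33378) - 49399*1/2891 = (7360 + 8931)*(1/33378) - 7057/413 = 16291*(1/33378) - 7057/413 = 16291/33378 - 7057/413 = -228820363/13785114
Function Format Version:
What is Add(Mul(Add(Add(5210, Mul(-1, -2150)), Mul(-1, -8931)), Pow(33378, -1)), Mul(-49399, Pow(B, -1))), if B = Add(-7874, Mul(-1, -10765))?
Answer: Rational(-228820363, 13785114) ≈ -16.599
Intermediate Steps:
B = 2891 (B = Add(-7874, 10765) = 2891)
Add(Mul(Add(Add(5210, Mul(-1, -2150)), Mul(-1, -8931)), Pow(33378, -1)), Mul(-49399, Pow(B, -1))) = Add(Mul(Add(Add(5210, Mul(-1, -2150)), Mul(-1, -8931)), Pow(33378, -1)), Mul(-49399, Pow(2891, -1))) = Add(Mul(Add(Add(5210, 2150), 8931), Rational(1, 33378)), Mul(-49399, Rational(1, 2891))) = Add(Mul(Add(7360, 8931), Rational(1, 33378)), Rational(-7057, 413)) = Add(Mul(16291, Rational(1, 33378)), Rational(-7057, 413)) = Add(Rational(16291, 33378), Rational(-7057, 413)) = Rational(-228820363, 13785114)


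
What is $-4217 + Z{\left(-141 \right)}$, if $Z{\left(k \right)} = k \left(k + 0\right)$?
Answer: $15664$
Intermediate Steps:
$Z{\left(k \right)} = k^{2}$ ($Z{\left(k \right)} = k k = k^{2}$)
$-4217 + Z{\left(-141 \right)} = -4217 + \left(-141\right)^{2} = -4217 + 19881 = 15664$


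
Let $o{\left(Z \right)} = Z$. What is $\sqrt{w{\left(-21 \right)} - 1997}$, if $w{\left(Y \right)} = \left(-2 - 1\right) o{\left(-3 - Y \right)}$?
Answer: $i \sqrt{2051} \approx 45.288 i$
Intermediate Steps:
$w{\left(Y \right)} = 9 + 3 Y$ ($w{\left(Y \right)} = \left(-2 - 1\right) \left(-3 - Y\right) = - 3 \left(-3 - Y\right) = 9 + 3 Y$)
$\sqrt{w{\left(-21 \right)} - 1997} = \sqrt{\left(9 + 3 \left(-21\right)\right) - 1997} = \sqrt{\left(9 - 63\right) - 1997} = \sqrt{-54 - 1997} = \sqrt{-2051} = i \sqrt{2051}$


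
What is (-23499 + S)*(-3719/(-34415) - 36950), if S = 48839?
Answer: -6444623531108/6883 ≈ -9.3631e+8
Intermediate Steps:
(-23499 + S)*(-3719/(-34415) - 36950) = (-23499 + 48839)*(-3719/(-34415) - 36950) = 25340*(-3719*(-1/34415) - 36950) = 25340*(3719/34415 - 36950) = 25340*(-1271630531/34415) = -6444623531108/6883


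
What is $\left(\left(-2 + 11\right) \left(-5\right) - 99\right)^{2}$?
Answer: $20736$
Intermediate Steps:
$\left(\left(-2 + 11\right) \left(-5\right) - 99\right)^{2} = \left(9 \left(-5\right) - 99\right)^{2} = \left(-45 - 99\right)^{2} = \left(-144\right)^{2} = 20736$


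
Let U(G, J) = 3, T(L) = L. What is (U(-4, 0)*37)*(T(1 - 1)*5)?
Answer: 0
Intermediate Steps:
(U(-4, 0)*37)*(T(1 - 1)*5) = (3*37)*((1 - 1)*5) = 111*(0*5) = 111*0 = 0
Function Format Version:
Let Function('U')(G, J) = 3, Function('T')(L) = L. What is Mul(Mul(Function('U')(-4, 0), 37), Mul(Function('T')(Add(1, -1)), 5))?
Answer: 0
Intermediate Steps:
Mul(Mul(Function('U')(-4, 0), 37), Mul(Function('T')(Add(1, -1)), 5)) = Mul(Mul(3, 37), Mul(Add(1, -1), 5)) = Mul(111, Mul(0, 5)) = Mul(111, 0) = 0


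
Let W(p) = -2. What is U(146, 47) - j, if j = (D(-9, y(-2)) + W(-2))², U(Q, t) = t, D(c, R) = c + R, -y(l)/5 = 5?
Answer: -1249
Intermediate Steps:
y(l) = -25 (y(l) = -5*5 = -25)
D(c, R) = R + c
j = 1296 (j = ((-25 - 9) - 2)² = (-34 - 2)² = (-36)² = 1296)
U(146, 47) - j = 47 - 1*1296 = 47 - 1296 = -1249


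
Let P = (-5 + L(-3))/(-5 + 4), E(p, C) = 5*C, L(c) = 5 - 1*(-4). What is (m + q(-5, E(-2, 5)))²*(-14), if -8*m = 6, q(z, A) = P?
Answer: -2527/8 ≈ -315.88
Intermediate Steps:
L(c) = 9 (L(c) = 5 + 4 = 9)
P = -4 (P = (-5 + 9)/(-5 + 4) = 4/(-1) = 4*(-1) = -4)
q(z, A) = -4
m = -¾ (m = -⅛*6 = -¾ ≈ -0.75000)
(m + q(-5, E(-2, 5)))²*(-14) = (-¾ - 4)²*(-14) = (-19/4)²*(-14) = (361/16)*(-14) = -2527/8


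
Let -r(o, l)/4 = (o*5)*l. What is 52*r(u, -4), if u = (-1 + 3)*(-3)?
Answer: -24960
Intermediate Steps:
u = -6 (u = 2*(-3) = -6)
r(o, l) = -20*l*o (r(o, l) = -4*o*5*l = -4*5*o*l = -20*l*o)
52*r(u, -4) = 52*(-20*(-4)*(-6)) = 52*(-480) = -24960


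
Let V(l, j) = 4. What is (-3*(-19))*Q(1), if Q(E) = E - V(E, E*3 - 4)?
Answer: -171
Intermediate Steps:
Q(E) = -4 + E (Q(E) = E - 1*4 = E - 4 = -4 + E)
(-3*(-19))*Q(1) = (-3*(-19))*(-4 + 1) = 57*(-3) = -171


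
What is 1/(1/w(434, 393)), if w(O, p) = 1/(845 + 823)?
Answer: 1/1668 ≈ 0.00059952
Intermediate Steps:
w(O, p) = 1/1668
1/(1/w(434, 393)) = 1/(1/(1/1668)) = 1/1668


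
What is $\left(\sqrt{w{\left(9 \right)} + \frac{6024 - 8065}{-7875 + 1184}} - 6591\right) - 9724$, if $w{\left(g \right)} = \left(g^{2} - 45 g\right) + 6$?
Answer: $-16315 + \frac{i \sqrt{14223038627}}{6691} \approx -16315.0 + 17.824 i$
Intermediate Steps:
$w{\left(g \right)} = 6 + g^{2} - 45 g$
$\left(\sqrt{w{\left(9 \right)} + \frac{6024 - 8065}{-7875 + 1184}} - 6591\right) - 9724 = \left(\sqrt{\left(6 + 9^{2} - 405\right) + \frac{6024 - 8065}{-7875 + 1184}} - 6591\right) - 9724 = \left(\sqrt{\left(6 + 81 - 405\right) - \frac{2041}{-6691}} - 6591\right) - 9724 = \left(\sqrt{-318 - - \frac{2041}{6691}} - 6591\right) - 9724 = \left(\sqrt{-318 + \frac{2041}{6691}} - 6591\right) - 9724 = \left(\sqrt{- \frac{2125697}{6691}} - 6591\right) - 9724 = \left(\frac{i \sqrt{14223038627}}{6691} - 6591\right) - 9724 = \left(-6591 + \frac{i \sqrt{14223038627}}{6691}\right) - 9724 = -16315 + \frac{i \sqrt{14223038627}}{6691}$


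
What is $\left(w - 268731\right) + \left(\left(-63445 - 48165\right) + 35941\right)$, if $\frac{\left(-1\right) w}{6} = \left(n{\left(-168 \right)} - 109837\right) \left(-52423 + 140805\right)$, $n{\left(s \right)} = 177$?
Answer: $58151476320$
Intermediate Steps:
$w = 58151820720$ ($w = - 6 \left(177 - 109837\right) \left(-52423 + 140805\right) = - 6 \left(\left(-109660\right) 88382\right) = \left(-6\right) \left(-9691970120\right) = 58151820720$)
$\left(w - 268731\right) + \left(\left(-63445 - 48165\right) + 35941\right) = \left(58151820720 - 268731\right) + \left(\left(-63445 - 48165\right) + 35941\right) = 58151551989 + \left(-111610 + 35941\right) = 58151551989 - 75669 = 58151476320$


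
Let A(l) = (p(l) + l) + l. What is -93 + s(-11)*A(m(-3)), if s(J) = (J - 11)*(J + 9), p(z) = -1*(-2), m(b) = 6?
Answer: 523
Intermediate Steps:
p(z) = 2
A(l) = 2 + 2*l (A(l) = (2 + l) + l = 2 + 2*l)
s(J) = (-11 + J)*(9 + J)
-93 + s(-11)*A(m(-3)) = -93 + (-99 + (-11)² - 2*(-11))*(2 + 2*6) = -93 + (-99 + 121 + 22)*(2 + 12) = -93 + 44*14 = -93 + 616 = 523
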